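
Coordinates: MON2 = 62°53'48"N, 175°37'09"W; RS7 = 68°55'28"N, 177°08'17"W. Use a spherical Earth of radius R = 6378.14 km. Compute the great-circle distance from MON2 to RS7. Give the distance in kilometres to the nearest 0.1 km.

MON2: φ = +62.89667°, λ = -175.61917°
RS7: φ = +68.92444°, λ = -177.13806°
Δφ = 6.0278°,  Δλ = -1.5189°
a = sin²(Δφ/2) + cos φ₁ cos φ₂ sin²(Δλ/2) = 0.002793
c = 2·arcsin(√a) = 0.105751 rad = 6.0591°
d = R·c = 6378.14 × 0.105751 = 674.5 km

674.5 km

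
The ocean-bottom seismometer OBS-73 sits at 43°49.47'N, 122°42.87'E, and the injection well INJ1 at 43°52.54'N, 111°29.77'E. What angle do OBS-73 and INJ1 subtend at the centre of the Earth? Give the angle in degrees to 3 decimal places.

OBS-73: φ = +43.82450°, λ = +122.71450°
INJ1: φ = +43.87567°, λ = +111.49617°
Δφ = 0.0512°,  Δλ = -11.2183°
a = sin²(Δφ/2) + cos φ₁ cos φ₂ sin²(Δλ/2) = 0.004969
c = 2·arcsin(√a) = 0.141094 rad = 8.0841°

8.084°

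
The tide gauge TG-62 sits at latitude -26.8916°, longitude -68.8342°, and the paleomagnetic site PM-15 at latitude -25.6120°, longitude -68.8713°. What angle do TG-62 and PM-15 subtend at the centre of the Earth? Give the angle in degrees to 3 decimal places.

1.280°

Δφ = 1.2796°,  Δλ = -0.0371°
a = sin²(Δφ/2) + cos φ₁ cos φ₂ sin²(Δλ/2) = 0.000125
c = 2·arcsin(√a) = 0.022341 rad = 1.2800°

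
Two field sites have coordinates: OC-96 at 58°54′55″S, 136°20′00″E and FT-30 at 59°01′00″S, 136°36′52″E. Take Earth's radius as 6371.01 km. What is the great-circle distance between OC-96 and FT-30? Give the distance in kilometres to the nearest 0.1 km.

19.7 km

OC-96: φ = -58.91528°, λ = +136.33333°
FT-30: φ = -59.01667°, λ = +136.61444°
Δφ = -0.1014°,  Δλ = 0.2811°
a = sin²(Δφ/2) + cos φ₁ cos φ₂ sin²(Δλ/2) = 0.000002
c = 2·arcsin(√a) = 0.003087 rad = 0.1769°
d = R·c = 6371.01 × 0.003087 = 19.7 km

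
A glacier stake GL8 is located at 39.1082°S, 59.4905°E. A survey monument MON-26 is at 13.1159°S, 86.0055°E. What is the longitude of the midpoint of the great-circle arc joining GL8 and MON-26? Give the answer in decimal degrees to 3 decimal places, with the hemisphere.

Bx = cos φ₂ cos Δλ = 0.871474,  By = cos φ₂ sin Δλ = 0.434786
φₘ = atan2(sin φ₁ + sin φ₂, √((cos φ₁ + Bx)² + By²)) = -26.72058°
λₘ = λ₁ + atan2(By, cos φ₁ + Bx) = 74.27477°

74.275°E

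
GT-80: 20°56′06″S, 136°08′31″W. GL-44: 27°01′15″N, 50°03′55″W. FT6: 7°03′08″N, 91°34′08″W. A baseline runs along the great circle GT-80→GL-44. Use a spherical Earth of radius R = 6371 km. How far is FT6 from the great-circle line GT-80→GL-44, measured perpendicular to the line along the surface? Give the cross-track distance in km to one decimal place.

100.6 km

GT-80: φ = -20.93500°, λ = -136.14194°
GL-44: φ = +27.02083°, λ = -50.06528°
FT6: φ = +7.05222°, λ = -91.56889°
δ₁₃ = central angle GT-80→FT6 = 0.906596 rad  (haversine)
θ₁₃ = bearing GT-80→FT6 = 62.197°,  θ₁₂ = bearing GT-80→GL-44 = 63.346°
dₓₜ = R·arcsin(sin δ₁₃ · sin(θ₁₃ − θ₁₂)) = 6371·arcsin(0.78741·sin(-1.149°)) = -100.605 km
|dₓₜ| = 100.605 km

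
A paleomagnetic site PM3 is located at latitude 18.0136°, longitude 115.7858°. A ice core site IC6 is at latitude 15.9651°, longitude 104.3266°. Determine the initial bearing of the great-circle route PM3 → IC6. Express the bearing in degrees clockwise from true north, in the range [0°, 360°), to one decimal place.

Δλ = -11.4592°
y = sin Δλ · cos φ₂ = -0.191007
x = cos φ₁ sin φ₂ − sin φ₁ cos φ₂ cos Δλ = -0.029819
θ = atan2(y, x) = -98.8731° → 261.1269° (mod 360°)

261.1°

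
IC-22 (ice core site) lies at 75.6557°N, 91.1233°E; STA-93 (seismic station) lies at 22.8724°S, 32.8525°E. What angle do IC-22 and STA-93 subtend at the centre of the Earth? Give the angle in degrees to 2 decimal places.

104.86°

Δφ = -98.5281°,  Δλ = -58.2708°
a = sin²(Δφ/2) + cos φ₁ cos φ₂ sin²(Δλ/2) = 0.628258
c = 2·arcsin(√a) = 1.830211 rad = 104.8634°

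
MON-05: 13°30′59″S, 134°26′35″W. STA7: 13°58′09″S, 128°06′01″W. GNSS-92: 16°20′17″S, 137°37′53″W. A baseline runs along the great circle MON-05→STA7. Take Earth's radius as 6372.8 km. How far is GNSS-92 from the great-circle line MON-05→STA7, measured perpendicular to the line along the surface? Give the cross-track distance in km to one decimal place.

344.3 km

MON-05: φ = -13.51639°, λ = -134.44306°
STA7: φ = -13.96917°, λ = -128.10028°
GNSS-92: φ = -16.33806°, λ = -137.63139°
δ₁₃ = central angle MON-05→GNSS-92 = 0.072909 rad  (haversine)
θ₁₃ = bearing MON-05→GNSS-92 = 227.113°,  θ₁₂ = bearing MON-05→STA7 = 94.953°
dₓₜ = R·arcsin(sin δ₁₃ · sin(θ₁₃ − θ₁₂)) = 6372.8·arcsin(0.07284·sin(132.160°)) = 344.283 km
|dₓₜ| = 344.283 km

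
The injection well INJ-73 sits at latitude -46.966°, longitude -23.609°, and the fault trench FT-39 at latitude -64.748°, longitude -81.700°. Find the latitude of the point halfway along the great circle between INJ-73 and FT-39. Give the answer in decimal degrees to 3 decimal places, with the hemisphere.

59.133°S

Bx = cos φ₂ cos Δλ = 0.225489,  By = cos φ₂ sin Δλ = -0.362136
φₘ = atan2(sin φ₁ + sin φ₂, √((cos φ₁ + Bx)² + By²)) = -59.13309°
λₘ = λ₁ + atan2(By, cos φ₁ + Bx) = -45.35423°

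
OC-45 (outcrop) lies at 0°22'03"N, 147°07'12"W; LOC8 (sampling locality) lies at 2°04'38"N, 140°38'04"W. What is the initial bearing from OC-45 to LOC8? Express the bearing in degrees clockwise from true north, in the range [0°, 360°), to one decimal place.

OC-45: φ = +0.36750°, λ = -147.12000°
LOC8: φ = +2.07722°, λ = -140.63444°
Δλ = 6.4856°
y = sin Δλ · cos φ₂ = 0.112879
x = cos φ₁ sin φ₂ − sin φ₁ cos φ₂ cos Δλ = 0.029877
θ = atan2(y, x) = 75.1748° → 75.1748° (mod 360°)

75.2°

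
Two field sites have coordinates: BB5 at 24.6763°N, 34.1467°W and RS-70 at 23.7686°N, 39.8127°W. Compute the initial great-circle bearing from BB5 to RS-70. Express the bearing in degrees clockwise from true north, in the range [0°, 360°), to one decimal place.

261.2°

Δλ = -5.6660°
y = sin Δλ · cos φ₂ = -0.090355
x = cos φ₁ sin φ₂ − sin φ₁ cos φ₂ cos Δλ = -0.013975
θ = atan2(y, x) = -98.7921° → 261.2079° (mod 360°)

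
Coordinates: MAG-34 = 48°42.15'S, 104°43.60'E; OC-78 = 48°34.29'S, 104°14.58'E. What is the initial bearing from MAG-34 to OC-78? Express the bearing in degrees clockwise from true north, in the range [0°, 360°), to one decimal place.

292.1°

MAG-34: φ = -48.70250°, λ = +104.72667°
OC-78: φ = -48.57150°, λ = +104.24300°
Δλ = -0.4837°
y = sin Δλ · cos φ₂ = -0.005586
x = cos φ₁ sin φ₂ − sin φ₁ cos φ₂ cos Δλ = 0.002269
θ = atan2(y, x) = -67.8948° → 292.1052° (mod 360°)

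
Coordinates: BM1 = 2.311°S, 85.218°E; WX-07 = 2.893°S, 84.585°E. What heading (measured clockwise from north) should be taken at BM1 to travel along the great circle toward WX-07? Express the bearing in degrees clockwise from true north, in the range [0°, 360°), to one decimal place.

227.4°

Δλ = -0.6330°
y = sin Δλ · cos φ₂ = -0.011034
x = cos φ₁ sin φ₂ − sin φ₁ cos φ₂ cos Δλ = -0.010160
θ = atan2(y, x) = -132.6398° → 227.3602° (mod 360°)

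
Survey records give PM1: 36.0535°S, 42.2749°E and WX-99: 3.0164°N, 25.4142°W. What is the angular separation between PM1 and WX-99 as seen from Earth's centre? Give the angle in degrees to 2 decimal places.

74.01°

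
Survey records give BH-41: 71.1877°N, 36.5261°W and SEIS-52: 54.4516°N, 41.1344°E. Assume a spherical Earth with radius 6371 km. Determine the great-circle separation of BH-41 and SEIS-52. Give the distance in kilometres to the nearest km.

3990 km

Δφ = -16.7361°,  Δλ = 77.6605°
a = sin²(Δφ/2) + cos φ₁ cos φ₂ sin²(Δλ/2) = 0.094887
c = 2·arcsin(√a) = 0.626258 rad = 35.8820°
d = R·c = 6371 × 0.626258 = 3989.9 km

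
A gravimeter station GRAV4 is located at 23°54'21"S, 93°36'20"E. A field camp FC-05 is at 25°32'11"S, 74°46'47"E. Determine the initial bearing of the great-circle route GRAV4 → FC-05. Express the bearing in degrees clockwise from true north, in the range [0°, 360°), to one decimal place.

GRAV4: φ = -23.90583°, λ = +93.60556°
FC-05: φ = -25.53639°, λ = +74.77972°
Δλ = -18.8258°
y = sin Δλ · cos φ₂ = -0.291169
x = cos φ₁ sin φ₂ − sin φ₁ cos φ₂ cos Δλ = -0.048015
θ = atan2(y, x) = -99.3641° → 260.6359° (mod 360°)

260.6°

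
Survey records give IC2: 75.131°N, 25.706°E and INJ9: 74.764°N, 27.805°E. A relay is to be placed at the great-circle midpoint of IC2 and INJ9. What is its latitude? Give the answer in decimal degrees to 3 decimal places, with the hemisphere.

74.950°N

Bx = cos φ₂ cos Δλ = 0.262619,  By = cos φ₂ sin Δλ = 0.009625
φₘ = atan2(sin φ₁ + sin φ₂, √((cos φ₁ + Bx)² + By²)) = 74.94991°
λₘ = λ₁ + atan2(By, cos φ₁ + Bx) = 26.76800°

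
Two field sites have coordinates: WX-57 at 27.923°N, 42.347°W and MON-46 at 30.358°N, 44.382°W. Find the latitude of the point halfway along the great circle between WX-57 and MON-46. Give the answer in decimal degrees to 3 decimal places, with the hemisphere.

Bx = cos φ₂ cos Δλ = 0.862340,  By = cos φ₂ sin Δλ = -0.030641
φₘ = atan2(sin φ₁ + sin φ₂, √((cos φ₁ + Bx)² + By²)) = 29.14434°
λₘ = λ₁ + atan2(By, cos φ₁ + Bx) = -43.35244°

29.144°N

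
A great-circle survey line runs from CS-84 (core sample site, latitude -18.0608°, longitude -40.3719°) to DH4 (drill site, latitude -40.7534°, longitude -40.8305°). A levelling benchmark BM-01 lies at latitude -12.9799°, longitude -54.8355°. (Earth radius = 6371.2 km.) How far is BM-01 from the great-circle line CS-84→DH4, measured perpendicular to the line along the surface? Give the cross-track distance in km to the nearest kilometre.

1574 km

δ₁₃ = central angle CS-84→BM-01 = 0.258757 rad  (haversine)
θ₁₃ = bearing CS-84→BM-01 = 287.980°,  θ₁₂ = bearing CS-84→DH4 = 180.900°
dₓₜ = R·arcsin(sin δ₁₃ · sin(θ₁₃ − θ₁₂)) = 6371.2·arcsin(0.25588·sin(107.080°)) = 1574.332 km
|dₓₜ| = 1574.332 km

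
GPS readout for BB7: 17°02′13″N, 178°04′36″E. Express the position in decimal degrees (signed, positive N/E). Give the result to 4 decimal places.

+17.0369°, +178.0767°

lat: 17.0369° N → +17.0369°
lon: 178.0767° E → +178.0767°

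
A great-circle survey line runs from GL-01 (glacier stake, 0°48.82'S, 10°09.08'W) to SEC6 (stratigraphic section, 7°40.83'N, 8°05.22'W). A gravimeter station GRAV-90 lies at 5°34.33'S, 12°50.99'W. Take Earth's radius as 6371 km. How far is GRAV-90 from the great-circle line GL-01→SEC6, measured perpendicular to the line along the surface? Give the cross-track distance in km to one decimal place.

166.0 km

GL-01: φ = -0.81367°, λ = -10.15133°
SEC6: φ = +7.68050°, λ = -8.08700°
GRAV-90: φ = -5.57217°, λ = -12.84983°
δ₁₃ = central angle GL-01→GRAV-90 = 0.095434 rad  (haversine)
θ₁₃ = bearing GL-01→GRAV-90 = 209.455°,  θ₁₂ = bearing GL-01→SEC6 = 13.588°
dₓₜ = R·arcsin(sin δ₁₃ · sin(θ₁₃ − θ₁₂)) = 6371·arcsin(0.09529·sin(195.868°)) = -166.007 km
|dₓₜ| = 166.007 km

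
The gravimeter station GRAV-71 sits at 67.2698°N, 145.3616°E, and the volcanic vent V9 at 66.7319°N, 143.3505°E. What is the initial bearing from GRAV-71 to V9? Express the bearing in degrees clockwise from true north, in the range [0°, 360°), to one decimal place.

236.5°

Δλ = -2.0111°
y = sin Δλ · cos φ₂ = -0.013863
x = cos φ₁ sin φ₂ − sin φ₁ cos φ₂ cos Δλ = -0.009164
θ = atan2(y, x) = -123.4651° → 236.5349° (mod 360°)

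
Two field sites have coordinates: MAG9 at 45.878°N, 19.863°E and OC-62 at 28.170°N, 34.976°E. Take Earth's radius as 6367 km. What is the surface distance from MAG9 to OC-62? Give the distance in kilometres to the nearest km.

2372 km

Δφ = -17.7080°,  Δλ = 15.1130°
a = sin²(Δφ/2) + cos φ₁ cos φ₂ sin²(Δλ/2) = 0.034304
c = 2·arcsin(√a) = 0.372577 rad = 21.3471°
d = R·c = 6367 × 0.372577 = 2372.2 km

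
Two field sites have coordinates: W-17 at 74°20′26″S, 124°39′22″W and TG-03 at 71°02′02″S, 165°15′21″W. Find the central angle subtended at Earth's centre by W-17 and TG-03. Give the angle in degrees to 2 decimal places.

12.25°

W-17: φ = -74.34056°, λ = -124.65611°
TG-03: φ = -71.03389°, λ = -165.25583°
Δφ = 3.3067°,  Δλ = -40.5997°
a = sin²(Δφ/2) + cos φ₁ cos φ₂ sin²(Δλ/2) = 0.011391
c = 2·arcsin(√a) = 0.213868 rad = 12.2538°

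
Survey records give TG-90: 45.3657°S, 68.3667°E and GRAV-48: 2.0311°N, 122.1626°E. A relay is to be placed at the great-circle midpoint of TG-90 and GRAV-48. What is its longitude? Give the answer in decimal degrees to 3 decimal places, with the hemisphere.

Bx = cos φ₂ cos Δλ = 0.590292,  By = cos φ₂ sin Δλ = 0.806411
φₘ = atan2(sin φ₁ + sin φ₂, √((cos φ₁ + Bx)² + By²)) = -23.92923°
λₘ = λ₁ + atan2(By, cos φ₁ + Bx) = 100.31999°

100.320°E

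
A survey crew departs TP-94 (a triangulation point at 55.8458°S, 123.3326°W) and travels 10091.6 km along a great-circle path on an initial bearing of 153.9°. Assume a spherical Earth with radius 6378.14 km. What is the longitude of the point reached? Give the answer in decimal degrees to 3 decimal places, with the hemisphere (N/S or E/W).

δ = d/R = 10091.6/6378.14 = 1.582217 rad
φ₂ = arcsin(sin φ₁ cos δ + cos φ₁ sin δ cos θ)
   = arcsin(-0.82753·-0.01142 + 0.56142·0.99993·-0.89803) = -29.64925°
λ₂ = λ₁ + atan2(sin θ sin δ cos φ₁, cos δ − sin φ₁ sin φ₂) = 26.25733°

26.257°E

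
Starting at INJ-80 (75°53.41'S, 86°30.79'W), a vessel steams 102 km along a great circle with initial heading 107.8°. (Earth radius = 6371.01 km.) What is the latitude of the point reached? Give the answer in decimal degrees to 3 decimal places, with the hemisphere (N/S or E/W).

76.144°S

INJ-80: φ = -75.89017°, λ = -86.51317°
δ = d/R = 102/6371.01 = 0.016010 rad
φ₂ = arcsin(sin φ₁ cos δ + cos φ₁ sin δ cos θ)
   = arcsin(-0.96983·0.99987 + 0.24378·0.01601·-0.30570) = -76.14359°
λ₂ = λ₁ + atan2(sin θ sin δ cos φ₁, cos δ − sin φ₁ sin φ₂) = -82.86395°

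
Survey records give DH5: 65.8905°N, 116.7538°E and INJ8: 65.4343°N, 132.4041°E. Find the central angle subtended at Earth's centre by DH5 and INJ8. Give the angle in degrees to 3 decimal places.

Δφ = -0.4562°,  Δλ = 15.6503°
a = sin²(Δφ/2) + cos φ₁ cos φ₂ sin²(Δλ/2) = 0.003164
c = 2·arcsin(√a) = 0.112555 rad = 6.4489°

6.449°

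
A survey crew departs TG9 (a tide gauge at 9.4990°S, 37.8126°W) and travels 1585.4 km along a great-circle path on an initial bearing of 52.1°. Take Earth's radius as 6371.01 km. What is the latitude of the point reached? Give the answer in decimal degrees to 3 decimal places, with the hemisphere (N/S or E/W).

δ = d/R = 1585.4/6371.01 = 0.248846 rad
φ₂ = arcsin(sin φ₁ cos δ + cos φ₁ sin δ cos θ)
   = arcsin(-0.16503·0.96920 + 0.98629·0.24629·0.61429) = -0.61490°
λ₂ = λ₁ + atan2(sin θ sin δ cos φ₁, cos δ − sin φ₁ sin φ₂) = -26.60577°

0.615°S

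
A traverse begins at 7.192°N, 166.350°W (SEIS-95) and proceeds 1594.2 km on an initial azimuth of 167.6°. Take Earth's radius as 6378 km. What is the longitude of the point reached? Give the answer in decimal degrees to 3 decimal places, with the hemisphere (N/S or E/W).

δ = d/R = 1594.2/6378 = 0.249953 rad
φ₂ = arcsin(sin φ₁ cos δ + cos φ₁ sin δ cos θ)
   = arcsin(0.12519·0.96892 + 0.99213·0.24736·-0.97667) = -6.79880°
λ₂ = λ₁ + atan2(sin θ sin δ cos φ₁, cos δ − sin φ₁ sin φ₂) = -163.28363°

163.284°W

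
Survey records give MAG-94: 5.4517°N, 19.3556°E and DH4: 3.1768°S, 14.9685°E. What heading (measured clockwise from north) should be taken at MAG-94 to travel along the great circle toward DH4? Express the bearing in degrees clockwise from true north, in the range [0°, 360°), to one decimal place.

207.0°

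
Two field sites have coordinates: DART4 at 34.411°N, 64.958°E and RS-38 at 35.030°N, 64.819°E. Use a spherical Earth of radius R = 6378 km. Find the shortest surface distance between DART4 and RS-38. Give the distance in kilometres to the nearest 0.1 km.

Δφ = 0.6190°,  Δλ = -0.1390°
a = sin²(Δφ/2) + cos φ₁ cos φ₂ sin²(Δλ/2) = 0.000030
c = 2·arcsin(√a) = 0.010986 rad = 0.6295°
d = R·c = 6378 × 0.010986 = 70.1 km

70.1 km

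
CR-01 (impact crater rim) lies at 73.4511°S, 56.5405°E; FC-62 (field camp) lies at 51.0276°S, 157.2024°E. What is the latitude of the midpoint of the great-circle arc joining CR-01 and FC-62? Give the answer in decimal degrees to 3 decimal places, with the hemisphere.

Bx = cos φ₂ cos Δλ = -0.116363,  By = cos φ₂ sin Δλ = 0.618088
φₘ = atan2(sin φ₁ + sin φ₂, √((cos φ₁ + Bx)² + By²)) = -69.74470°
λₘ = λ₁ + atan2(By, cos φ₁ + Bx) = 131.29394°

69.745°S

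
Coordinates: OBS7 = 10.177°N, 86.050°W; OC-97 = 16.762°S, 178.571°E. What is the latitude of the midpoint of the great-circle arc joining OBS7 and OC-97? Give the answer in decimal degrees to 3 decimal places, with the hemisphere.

4.884°S

Bx = cos φ₂ cos Δλ = -0.089760,  By = cos φ₂ sin Δλ = -0.953294
φₘ = atan2(sin φ₁ + sin φ₂, √((cos φ₁ + Bx)² + By²)) = -4.88416°
λₘ = λ₁ + atan2(By, cos φ₁ + Bx) = -132.87226°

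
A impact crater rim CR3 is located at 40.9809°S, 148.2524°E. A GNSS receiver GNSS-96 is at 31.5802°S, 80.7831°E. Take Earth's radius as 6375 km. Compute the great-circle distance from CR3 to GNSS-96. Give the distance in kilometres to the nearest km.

Δφ = 9.4007°,  Δλ = -67.4693°
a = sin²(Δφ/2) + cos φ₁ cos φ₂ sin²(Δλ/2) = 0.205063
c = 2·arcsin(√a) = 0.939893 rad = 53.8519°
d = R·c = 6375 × 0.939893 = 5991.8 km

5992 km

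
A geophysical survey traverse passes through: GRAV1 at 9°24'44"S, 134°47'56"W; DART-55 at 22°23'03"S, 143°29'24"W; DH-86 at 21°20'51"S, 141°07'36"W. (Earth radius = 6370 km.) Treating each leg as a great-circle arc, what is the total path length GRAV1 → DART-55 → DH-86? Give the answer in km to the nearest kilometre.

GRAV1: φ = -9.41222°, λ = -134.79889°
DART-55: φ = -22.38417°, λ = -143.49000°
DH-86: φ = -21.34750°, λ = -141.12667°
GRAV1→DART-55: c = 0.269119 rad, d = 1714.29 km
DART-55→DH-86: c = 0.042340 rad, d = 269.71 km
Total = 1714.29 + 269.71 = 1983.99 km

1984 km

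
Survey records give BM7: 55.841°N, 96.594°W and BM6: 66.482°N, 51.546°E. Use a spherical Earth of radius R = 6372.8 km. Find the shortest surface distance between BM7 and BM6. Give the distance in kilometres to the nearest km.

6157 km

Δφ = 10.6410°,  Δλ = 148.1400°
a = sin²(Δφ/2) + cos φ₁ cos φ₂ sin²(Δλ/2) = 0.215776
c = 2·arcsin(√a) = 0.966178 rad = 55.3579°
d = R·c = 6372.8 × 0.966178 = 6157.3 km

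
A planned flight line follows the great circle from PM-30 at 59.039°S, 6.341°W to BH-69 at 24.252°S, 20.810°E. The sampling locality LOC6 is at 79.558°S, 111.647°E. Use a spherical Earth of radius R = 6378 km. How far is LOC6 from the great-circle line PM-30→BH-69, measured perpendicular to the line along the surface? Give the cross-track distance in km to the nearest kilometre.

3329 km

δ₁₃ = central angle PM-30→LOC6 = 0.644234 rad  (haversine)
θ₁₃ = bearing PM-30→LOC6 = 164.545°,  θ₁₂ = bearing PM-30→BH-69 = 40.662°
dₓₜ = R·arcsin(sin δ₁₃ · sin(θ₁₃ − θ₁₂)) = 6378·arcsin(0.60059·sin(123.883°)) = 3329.137 km
|dₓₜ| = 3329.137 km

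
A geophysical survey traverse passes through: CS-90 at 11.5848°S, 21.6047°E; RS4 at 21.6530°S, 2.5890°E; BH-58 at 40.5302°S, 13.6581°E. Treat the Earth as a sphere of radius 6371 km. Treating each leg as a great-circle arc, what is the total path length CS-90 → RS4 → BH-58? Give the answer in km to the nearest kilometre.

CS-90→RS4: c = 0.362781 rad, d = 2311.28 km
RS4→BH-58: c = 0.367935 rad, d = 2344.12 km
Total = 2311.28 + 2344.12 = 4655.39 km

4655 km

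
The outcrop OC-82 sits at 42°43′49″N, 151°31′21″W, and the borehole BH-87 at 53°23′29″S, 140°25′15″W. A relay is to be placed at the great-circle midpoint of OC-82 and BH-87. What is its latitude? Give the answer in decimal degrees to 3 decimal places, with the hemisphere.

5.355°S

OC-82: φ = +42.73028°, λ = -151.52250°
BH-87: φ = -53.39139°, λ = -140.42083°
Bx = cos φ₂ cos Δλ = 0.585186,  By = cos φ₂ sin Δλ = 0.114827
φₘ = atan2(sin φ₁ + sin φ₂, √((cos φ₁ + Bx)² + By²)) = -5.35525°
λₘ = λ₁ + atan2(By, cos φ₁ + Bx) = -146.54990°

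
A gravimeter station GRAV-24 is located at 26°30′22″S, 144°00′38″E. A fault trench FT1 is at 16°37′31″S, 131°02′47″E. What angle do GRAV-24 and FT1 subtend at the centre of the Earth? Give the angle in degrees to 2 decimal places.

GRAV-24: φ = -26.50611°, λ = +144.01056°
FT1: φ = -16.62528°, λ = +131.04639°
Δφ = 9.8808°,  Δλ = -12.9642°
a = sin²(Δφ/2) + cos φ₁ cos φ₂ sin²(Δλ/2) = 0.018345
c = 2·arcsin(√a) = 0.271722 rad = 15.5685°

15.57°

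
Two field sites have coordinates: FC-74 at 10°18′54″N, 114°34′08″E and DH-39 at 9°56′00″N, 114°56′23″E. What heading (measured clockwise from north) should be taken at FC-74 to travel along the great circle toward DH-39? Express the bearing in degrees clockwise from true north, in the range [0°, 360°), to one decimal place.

FC-74: φ = +10.31500°, λ = +114.56889°
DH-39: φ = +9.93333°, λ = +114.93972°
Δλ = 0.3708°
y = sin Δλ · cos φ₂ = 0.006375
x = cos φ₁ sin φ₂ − sin φ₁ cos φ₂ cos Δλ = -0.006658
θ = atan2(y, x) = 136.2413° → 136.2413° (mod 360°)

136.2°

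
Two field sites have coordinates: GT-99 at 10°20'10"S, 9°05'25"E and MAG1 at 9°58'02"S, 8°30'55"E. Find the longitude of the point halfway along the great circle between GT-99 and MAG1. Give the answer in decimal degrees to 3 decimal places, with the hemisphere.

GT-99: φ = -10.33611°, λ = +9.09028°
MAG1: φ = -9.96722°, λ = +8.51528°
Bx = cos φ₂ cos Δλ = 0.984857,  By = cos φ₂ sin Δλ = -0.009884
φₘ = atan2(sin φ₁ + sin φ₂, √((cos φ₁ + Bx)² + By²)) = -10.15179°
λₘ = λ₁ + atan2(By, cos φ₁ + Bx) = 8.80261°

8.803°E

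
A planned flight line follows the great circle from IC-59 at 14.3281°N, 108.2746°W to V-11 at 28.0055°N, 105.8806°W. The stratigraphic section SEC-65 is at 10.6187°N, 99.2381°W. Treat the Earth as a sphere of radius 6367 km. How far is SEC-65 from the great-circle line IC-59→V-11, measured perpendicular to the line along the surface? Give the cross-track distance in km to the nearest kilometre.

1036 km

δ₁₃ = central angle IC-59→SEC-65 = 0.167014 rad  (haversine)
θ₁₃ = bearing IC-59→SEC-65 = 111.778°,  θ₁₂ = bearing IC-59→V-11 = 8.858°
dₓₜ = R·arcsin(sin δ₁₃ · sin(θ₁₃ − θ₁₂)) = 6367·arcsin(0.16624·sin(102.920°)) = 1036.214 km
|dₓₜ| = 1036.214 km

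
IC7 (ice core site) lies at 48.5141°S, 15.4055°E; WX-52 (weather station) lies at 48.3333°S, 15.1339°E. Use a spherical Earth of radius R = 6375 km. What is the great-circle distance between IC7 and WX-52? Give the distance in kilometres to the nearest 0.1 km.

Δφ = 0.1808°,  Δλ = -0.2716°
a = sin²(Δφ/2) + cos φ₁ cos φ₂ sin²(Δλ/2) = 0.000005
c = 2·arcsin(√a) = 0.004456 rad = 0.2553°
d = R·c = 6375 × 0.004456 = 28.4 km

28.4 km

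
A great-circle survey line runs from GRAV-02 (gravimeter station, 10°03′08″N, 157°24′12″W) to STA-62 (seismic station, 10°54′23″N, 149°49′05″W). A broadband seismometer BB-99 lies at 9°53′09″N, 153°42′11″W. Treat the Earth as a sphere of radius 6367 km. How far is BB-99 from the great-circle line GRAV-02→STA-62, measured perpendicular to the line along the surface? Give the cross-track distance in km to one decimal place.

66.9 km

GRAV-02: φ = +10.05222°, λ = -157.40333°
STA-62: φ = +10.90639°, λ = -149.81806°
BB-99: φ = +9.88583°, λ = -153.70306°
δ₁₃ = central angle GRAV-02→BB-99 = 0.063673 rad  (haversine)
θ₁₃ = bearing GRAV-02→BB-99 = 92.293°,  θ₁₂ = bearing GRAV-02→STA-62 = 82.786°
dₓₜ = R·arcsin(sin δ₁₃ · sin(θ₁₃ − θ₁₂)) = 6367·arcsin(0.06363·sin(9.507°)) = 66.916 km
|dₓₜ| = 66.916 km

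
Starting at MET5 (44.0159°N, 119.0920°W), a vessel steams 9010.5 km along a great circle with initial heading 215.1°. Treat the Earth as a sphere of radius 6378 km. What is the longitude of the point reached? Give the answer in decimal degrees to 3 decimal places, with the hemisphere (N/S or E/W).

δ = d/R = 9010.5/6378 = 1.412747 rad
φ₂ = arcsin(sin φ₁ cos δ + cos φ₁ sin δ cos θ)
   = arcsin(0.69486·0.15739 + 0.71915·0.98754·-0.81815) = -28.14284°
λ₂ = λ₁ + atan2(sin θ sin δ cos φ₁, cos δ − sin φ₁ sin φ₂) = -159.18068°

159.181°W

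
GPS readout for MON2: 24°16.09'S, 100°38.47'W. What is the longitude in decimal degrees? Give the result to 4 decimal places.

100° + 38.47′/60 = 100 + 0.64117 = 100.6412°

100.6412°W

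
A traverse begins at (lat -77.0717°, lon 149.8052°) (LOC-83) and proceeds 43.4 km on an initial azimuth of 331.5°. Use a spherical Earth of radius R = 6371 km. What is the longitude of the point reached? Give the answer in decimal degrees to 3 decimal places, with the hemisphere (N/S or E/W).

148.994°E

δ = d/R = 43.4/6371 = 0.006812 rad
φ₂ = arcsin(sin φ₁ cos δ + cos φ₁ sin δ cos θ)
   = arcsin(-0.97465·0.99998 + 0.22373·0.00681·0.87882) = -76.72741°
λ₂ = λ₁ + atan2(sin θ sin δ cos φ₁, cos δ − sin φ₁ sin φ₂) = 148.99398°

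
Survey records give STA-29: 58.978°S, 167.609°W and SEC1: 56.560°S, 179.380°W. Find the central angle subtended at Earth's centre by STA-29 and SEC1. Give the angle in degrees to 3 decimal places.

Δφ = 2.4180°,  Δλ = -11.7710°
a = sin²(Δφ/2) + cos φ₁ cos φ₂ sin²(Δλ/2) = 0.003431
c = 2·arcsin(√a) = 0.117222 rad = 6.7163°

6.716°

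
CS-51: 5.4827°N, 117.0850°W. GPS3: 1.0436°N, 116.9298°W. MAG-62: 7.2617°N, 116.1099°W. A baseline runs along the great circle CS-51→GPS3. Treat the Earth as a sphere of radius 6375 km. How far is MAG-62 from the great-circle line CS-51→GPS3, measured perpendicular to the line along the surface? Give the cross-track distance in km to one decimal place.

114.5 km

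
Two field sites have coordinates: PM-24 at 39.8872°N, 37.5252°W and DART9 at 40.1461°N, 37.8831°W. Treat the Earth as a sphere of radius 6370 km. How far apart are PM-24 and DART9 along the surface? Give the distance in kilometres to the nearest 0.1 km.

41.9 km

Δφ = 0.2589°,  Δλ = -0.3579°
a = sin²(Δφ/2) + cos φ₁ cos φ₂ sin²(Δλ/2) = 0.000011
c = 2·arcsin(√a) = 0.006581 rad = 0.3770°
d = R·c = 6370 × 0.006581 = 41.9 km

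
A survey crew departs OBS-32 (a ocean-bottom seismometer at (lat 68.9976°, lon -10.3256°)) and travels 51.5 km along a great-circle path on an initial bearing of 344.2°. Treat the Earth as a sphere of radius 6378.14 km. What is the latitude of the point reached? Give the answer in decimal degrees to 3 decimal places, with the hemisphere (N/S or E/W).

δ = d/R = 51.5/6378.14 = 0.008074 rad
φ₂ = arcsin(sin φ₁ cos δ + cos φ₁ sin δ cos θ)
   = arcsin(0.93357·0.99997 + 0.35841·0.00807·0.96222) = 69.44238°
λ₂ = λ₁ + atan2(sin θ sin δ cos φ₁, cos δ − sin φ₁ sin φ₂) = -10.68432°

69.442°N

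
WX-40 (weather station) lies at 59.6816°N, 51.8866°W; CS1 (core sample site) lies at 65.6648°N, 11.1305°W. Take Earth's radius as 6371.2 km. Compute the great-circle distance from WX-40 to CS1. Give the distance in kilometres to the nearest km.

2140 km

Δφ = 5.9832°,  Δλ = 40.7561°
a = sin²(Δφ/2) + cos φ₁ cos φ₂ sin²(Δλ/2) = 0.027946
c = 2·arcsin(√a) = 0.335920 rad = 19.2468°
d = R·c = 6371.2 × 0.335920 = 2140.2 km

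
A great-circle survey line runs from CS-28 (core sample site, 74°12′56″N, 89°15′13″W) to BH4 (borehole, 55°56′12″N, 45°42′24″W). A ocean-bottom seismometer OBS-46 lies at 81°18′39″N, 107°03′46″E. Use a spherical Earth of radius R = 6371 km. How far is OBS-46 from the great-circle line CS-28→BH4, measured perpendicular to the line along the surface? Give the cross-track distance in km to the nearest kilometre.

CS-28: φ = +74.21556°, λ = -89.25361°
BH4: φ = +55.93667°, λ = -45.70667°
OBS-46: φ = +81.31083°, λ = +107.06278°
δ₁₃ = central angle CS-28→OBS-46 = 0.423132 rad  (haversine)
θ₁₃ = bearing CS-28→OBS-46 = 354.067°,  θ₁₂ = bearing CS-28→BH4 = 113.191°
dₓₜ = R·arcsin(sin δ₁₃ · sin(θ₁₃ − θ₁₂)) = 6371·arcsin(0.41062·sin(240.876°)) = -2337.388 km
|dₓₜ| = 2337.388 km

2337 km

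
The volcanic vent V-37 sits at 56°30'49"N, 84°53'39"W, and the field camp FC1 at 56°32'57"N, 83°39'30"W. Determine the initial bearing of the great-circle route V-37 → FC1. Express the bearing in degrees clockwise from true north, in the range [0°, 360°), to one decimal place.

V-37: φ = +56.51361°, λ = -84.89417°
FC1: φ = +56.54917°, λ = -83.65833°
Δλ = 1.2358°
y = sin Δλ · cos φ₂ = 0.011889
x = cos φ₁ sin φ₂ − sin φ₁ cos φ₂ cos Δλ = 0.000727
θ = atan2(y, x) = 86.4983° → 86.4983° (mod 360°)

86.5°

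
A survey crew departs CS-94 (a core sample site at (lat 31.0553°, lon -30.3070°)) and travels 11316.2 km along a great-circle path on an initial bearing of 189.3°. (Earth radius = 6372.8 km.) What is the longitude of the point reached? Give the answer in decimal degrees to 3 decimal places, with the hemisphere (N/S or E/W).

56.327°W

δ = d/R = 11316.2/6372.8 = 1.775703 rad
φ₂ = arcsin(sin φ₁ cos δ + cos φ₁ sin δ cos θ)
   = arcsin(0.51587·-0.20348 + 0.85667·0.97908·-0.98686) = -68.85803°
λ₂ = λ₁ + atan2(sin θ sin δ cos φ₁, cos δ − sin φ₁ sin φ₂) = -56.32667°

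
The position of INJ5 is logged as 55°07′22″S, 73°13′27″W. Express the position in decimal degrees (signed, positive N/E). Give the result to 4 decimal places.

-55.1228°, -73.2242°

lat: 55.1228° S → -55.1228°
lon: 73.2242° W → -73.2242°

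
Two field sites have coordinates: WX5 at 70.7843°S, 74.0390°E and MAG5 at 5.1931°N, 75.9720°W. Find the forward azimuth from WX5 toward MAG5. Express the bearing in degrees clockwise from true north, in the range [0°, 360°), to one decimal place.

Δλ = -150.0110°
y = sin Δλ · cos φ₂ = -0.497782
x = cos φ₁ sin φ₂ − sin φ₁ cos φ₂ cos Δλ = -0.784719
θ = atan2(y, x) = -147.6112° → 212.3888° (mod 360°)

212.4°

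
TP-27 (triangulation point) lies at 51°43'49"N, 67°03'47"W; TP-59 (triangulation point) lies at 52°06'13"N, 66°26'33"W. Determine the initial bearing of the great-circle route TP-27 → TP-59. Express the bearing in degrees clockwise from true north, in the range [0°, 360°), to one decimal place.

45.5°

TP-27: φ = +51.73028°, λ = -67.06306°
TP-59: φ = +52.10361°, λ = -66.44250°
Δλ = 0.6206°
y = sin Δλ · cos φ₂ = 0.006652
x = cos φ₁ sin φ₂ − sin φ₁ cos φ₂ cos Δλ = 0.006544
θ = atan2(y, x) = 45.4705° → 45.4705° (mod 360°)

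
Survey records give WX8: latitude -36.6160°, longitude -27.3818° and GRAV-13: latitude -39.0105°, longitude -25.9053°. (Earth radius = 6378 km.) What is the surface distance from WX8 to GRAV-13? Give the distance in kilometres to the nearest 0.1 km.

Δφ = -2.3945°,  Δλ = 1.4765°
a = sin²(Δφ/2) + cos φ₁ cos φ₂ sin²(Δλ/2) = 0.000540
c = 2·arcsin(√a) = 0.046485 rad = 2.6634°
d = R·c = 6378 × 0.046485 = 296.5 km

296.5 km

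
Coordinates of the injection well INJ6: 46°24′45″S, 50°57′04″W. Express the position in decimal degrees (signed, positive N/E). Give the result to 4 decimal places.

-46.4125°, -50.9511°

lat: 46.4125° S → -46.4125°
lon: 50.9511° W → -50.9511°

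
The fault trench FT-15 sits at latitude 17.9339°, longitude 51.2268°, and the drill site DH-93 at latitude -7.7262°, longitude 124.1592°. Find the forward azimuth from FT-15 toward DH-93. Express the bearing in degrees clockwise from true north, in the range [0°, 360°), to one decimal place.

102.9°

Δλ = 72.9324°
y = sin Δλ · cos φ₂ = 0.947281
x = cos φ₁ sin φ₂ − sin φ₁ cos φ₂ cos Δλ = -0.217461
θ = atan2(y, x) = 102.9290° → 102.9290° (mod 360°)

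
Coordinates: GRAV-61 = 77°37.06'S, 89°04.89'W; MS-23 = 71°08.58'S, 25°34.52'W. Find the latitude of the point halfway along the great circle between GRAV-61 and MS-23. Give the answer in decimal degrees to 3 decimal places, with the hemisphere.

GRAV-61: φ = -77.61767°, λ = -89.08150°
MS-23: φ = -71.14300°, λ = -25.57533°
Bx = cos φ₂ cos Δλ = 0.144183,  By = cos φ₂ sin Δλ = 0.289265
φₘ = atan2(sin φ₁ + sin φ₂, √((cos φ₁ + Bx)² + By²)) = -76.52672°
λₘ = λ₁ + atan2(By, cos φ₁ + Bx) = -50.19146°

76.527°S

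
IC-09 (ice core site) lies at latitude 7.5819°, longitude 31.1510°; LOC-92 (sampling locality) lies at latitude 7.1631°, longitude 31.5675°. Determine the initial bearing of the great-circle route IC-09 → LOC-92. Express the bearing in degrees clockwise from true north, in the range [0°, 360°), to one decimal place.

135.4°

Δλ = 0.4165°
y = sin Δλ · cos φ₂ = 0.007212
x = cos φ₁ sin φ₂ − sin φ₁ cos φ₂ cos Δλ = -0.007306
θ = atan2(y, x) = 135.3687° → 135.3687° (mod 360°)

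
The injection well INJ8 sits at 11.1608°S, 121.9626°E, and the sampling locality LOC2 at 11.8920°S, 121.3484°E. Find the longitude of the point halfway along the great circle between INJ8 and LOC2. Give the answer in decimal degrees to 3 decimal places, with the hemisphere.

121.656°E

Bx = cos φ₂ cos Δλ = 0.978482,  By = cos φ₂ sin Δλ = -0.010490
φₘ = atan2(sin φ₁ + sin φ₂, √((cos φ₁ + Bx)² + By²)) = -11.52656°
λₘ = λ₁ + atan2(By, cos φ₁ + Bx) = 121.65590°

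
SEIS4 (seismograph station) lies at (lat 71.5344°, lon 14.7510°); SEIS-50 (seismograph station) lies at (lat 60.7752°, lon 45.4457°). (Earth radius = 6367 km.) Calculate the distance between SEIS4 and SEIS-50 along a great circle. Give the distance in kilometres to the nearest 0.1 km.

1789.7 km

Δφ = -10.7592°,  Δλ = 30.6947°
a = sin²(Δφ/2) + cos φ₁ cos φ₂ sin²(Δλ/2) = 0.019622
c = 2·arcsin(√a) = 0.281085 rad = 16.1050°
d = R·c = 6367 × 0.281085 = 1789.7 km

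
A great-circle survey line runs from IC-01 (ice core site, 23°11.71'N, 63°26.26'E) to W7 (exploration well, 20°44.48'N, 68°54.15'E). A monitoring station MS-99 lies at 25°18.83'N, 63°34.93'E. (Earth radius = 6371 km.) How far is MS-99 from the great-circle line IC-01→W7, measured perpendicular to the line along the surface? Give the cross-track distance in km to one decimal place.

220.0 km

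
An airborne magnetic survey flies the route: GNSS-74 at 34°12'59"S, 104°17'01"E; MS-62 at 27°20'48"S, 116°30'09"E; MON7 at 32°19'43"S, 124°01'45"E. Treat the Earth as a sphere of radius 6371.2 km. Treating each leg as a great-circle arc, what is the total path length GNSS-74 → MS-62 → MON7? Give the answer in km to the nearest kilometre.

GNSS-74: φ = -34.21639°, λ = +104.28361°
MS-62: φ = -27.34667°, λ = +116.50250°
MON7: φ = -32.32861°, λ = +124.02917°
GNSS-74→MS-62: c = 0.218695 rad, d = 1393.35 km
MS-62→MON7: c = 0.143264 rad, d = 912.76 km
Total = 1393.35 + 912.76 = 2306.11 km

2306 km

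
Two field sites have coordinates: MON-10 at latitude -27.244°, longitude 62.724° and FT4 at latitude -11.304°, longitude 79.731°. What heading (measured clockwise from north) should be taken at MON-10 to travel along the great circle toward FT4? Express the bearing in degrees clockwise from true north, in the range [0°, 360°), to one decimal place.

48.4°

Δλ = 17.0070°
y = sin Δλ · cos φ₂ = 0.286815
x = cos φ₁ sin φ₂ − sin φ₁ cos φ₂ cos Δλ = 0.255000
θ = atan2(y, x) = 48.3605° → 48.3605° (mod 360°)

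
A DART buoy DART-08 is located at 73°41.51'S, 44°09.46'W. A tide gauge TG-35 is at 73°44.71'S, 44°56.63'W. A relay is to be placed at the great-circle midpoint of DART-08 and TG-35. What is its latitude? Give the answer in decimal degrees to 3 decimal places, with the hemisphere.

DART-08: φ = -73.69183°, λ = -44.15767°
TG-35: φ = -73.74517°, λ = -44.94383°
Bx = cos φ₂ cos Δλ = 0.279884,  By = cos φ₂ sin Δλ = -0.003841
φₘ = atan2(sin φ₁ + sin φ₂, √((cos φ₁ + Bx)² + By²)) = -73.71886°
λₘ = λ₁ + atan2(By, cos φ₁ + Bx) = -44.55012°

73.719°S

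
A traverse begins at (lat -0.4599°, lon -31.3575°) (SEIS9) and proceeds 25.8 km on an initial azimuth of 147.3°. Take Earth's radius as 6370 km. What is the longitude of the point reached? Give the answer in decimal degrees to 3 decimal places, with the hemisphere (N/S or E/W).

31.232°W

δ = d/R = 25.8/6370 = 0.004050 rad
φ₂ = arcsin(sin φ₁ cos δ + cos φ₁ sin δ cos θ)
   = arcsin(-0.00803·0.99999 + 0.99997·0.00405·-0.84151) = -0.65518°
λ₂ = λ₁ + atan2(sin θ sin δ cos φ₁, cos δ − sin φ₁ sin φ₂) = -31.23212°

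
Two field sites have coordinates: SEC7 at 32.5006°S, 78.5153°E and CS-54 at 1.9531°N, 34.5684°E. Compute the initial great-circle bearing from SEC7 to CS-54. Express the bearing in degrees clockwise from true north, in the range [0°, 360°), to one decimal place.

300.9°

Δλ = -43.9469°
y = sin Δλ · cos φ₂ = -0.693588
x = cos φ₁ sin φ₂ − sin φ₁ cos φ₂ cos Δλ = 0.415372
θ = atan2(y, x) = -59.0837° → 300.9163° (mod 360°)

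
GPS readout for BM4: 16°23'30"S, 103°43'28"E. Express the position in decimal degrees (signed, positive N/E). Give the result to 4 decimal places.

-16.3917°, +103.7244°

lat: 16.3917° S → -16.3917°
lon: 103.7244° E → +103.7244°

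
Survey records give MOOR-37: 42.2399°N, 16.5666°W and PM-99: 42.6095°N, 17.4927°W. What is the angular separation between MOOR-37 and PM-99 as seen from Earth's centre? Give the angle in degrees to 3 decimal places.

0.777°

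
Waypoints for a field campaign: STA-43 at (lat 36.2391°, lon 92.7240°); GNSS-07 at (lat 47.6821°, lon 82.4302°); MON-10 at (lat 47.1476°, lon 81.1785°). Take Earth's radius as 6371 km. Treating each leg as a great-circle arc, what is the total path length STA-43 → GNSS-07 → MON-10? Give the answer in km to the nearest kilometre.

1639 km

STA-43→GNSS-07: c = 0.239813 rad, d = 1527.85 km
GNSS-07→MON-10: c = 0.017480 rad, d = 111.37 km
Total = 1527.85 + 111.37 = 1639.21 km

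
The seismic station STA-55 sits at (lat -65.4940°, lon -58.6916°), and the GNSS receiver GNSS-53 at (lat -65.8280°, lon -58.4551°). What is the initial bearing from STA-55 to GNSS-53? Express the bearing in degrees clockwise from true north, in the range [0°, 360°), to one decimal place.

Δλ = 0.2365°
y = sin Δλ · cos φ₂ = 0.001690
x = cos φ₁ sin φ₂ − sin φ₁ cos φ₂ cos Δλ = -0.005833
θ = atan2(y, x) = 163.8391° → 163.8391° (mod 360°)

163.8°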